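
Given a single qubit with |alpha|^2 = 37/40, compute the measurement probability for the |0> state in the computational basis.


|alpha|^2 = 37/40 = 0.9250
|beta|^2 = 1 - 37/40 = 3/40 = 0.0750
P(|0>) = |alpha|^2 = 0.9250

0.9250


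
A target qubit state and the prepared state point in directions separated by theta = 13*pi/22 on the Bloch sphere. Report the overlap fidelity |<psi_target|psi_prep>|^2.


For states separated by angle theta on Bloch sphere:
F = cos^2(theta/2)
theta = 13*pi/22 = 1.8564
theta/2 = 0.9282
cos(theta/2) = 0.5993
F = 0.3591

0.3591


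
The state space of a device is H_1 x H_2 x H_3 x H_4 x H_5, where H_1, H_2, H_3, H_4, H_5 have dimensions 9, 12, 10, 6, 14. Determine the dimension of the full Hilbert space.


dim(H_1 x H_2 x H_3 x H_4 x H_5) = 9 * 12 * 10 * 6 * 14
= 108 * 10 * 6 * 14
= 1080 * 6 * 14
= 6480 * 14
= 90720

90720


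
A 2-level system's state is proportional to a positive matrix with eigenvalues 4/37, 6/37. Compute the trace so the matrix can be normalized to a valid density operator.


tr(M) = sum of eigenvalues
= 4/37 + 6/37
= 10/37
= 0.2703

0.2703


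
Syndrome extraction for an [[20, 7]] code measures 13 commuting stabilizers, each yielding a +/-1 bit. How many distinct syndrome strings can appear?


Each stabilizer generator gives a binary (+1 or -1) measurement outcome.
With 13 independent generators:
Total syndromes = 2^13
= 8192

8192


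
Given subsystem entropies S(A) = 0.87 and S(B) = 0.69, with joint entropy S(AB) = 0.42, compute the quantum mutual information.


I(A:B) = S(A) + S(B) - S(AB)
= 0.87 + 0.69 - 0.42
= 1.1400

1.1400


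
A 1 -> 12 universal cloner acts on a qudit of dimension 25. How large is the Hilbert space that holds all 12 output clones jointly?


Output space = H^(tensor 12) where dim(H) = 25
dim = 25^12
= 625 (after 2 factors)
= 15625 (after 3 factors)
= 390625 (after 4 factors)
= 9765625 (after 5 factors)
= 244140625 (after 6 factors)
= 6103515625 (after 7 factors)
= 152587890625 (after 8 factors)
= 3814697265625 (after 9 factors)
= 95367431640625 (after 10 factors)
= 2384185791015625 (after 11 factors)
= 59604644775390625 (after 12 factors)
= 59604644775390625

59604644775390625


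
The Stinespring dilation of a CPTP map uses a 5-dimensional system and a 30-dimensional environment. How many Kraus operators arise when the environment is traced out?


Tracing out the environment in an orthonormal basis {|i>_E} gives Kraus operators K_i = <i|_E U |0>_E.
Number of Kraus operators = dim(H_env) = d_env
= 30

30


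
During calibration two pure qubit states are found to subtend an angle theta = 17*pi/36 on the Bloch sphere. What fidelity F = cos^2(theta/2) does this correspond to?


For states separated by angle theta on Bloch sphere:
F = cos^2(theta/2)
theta = 17*pi/36 = 1.4835
theta/2 = 0.7418
cos(theta/2) = 0.7373
F = 0.5436

0.5436


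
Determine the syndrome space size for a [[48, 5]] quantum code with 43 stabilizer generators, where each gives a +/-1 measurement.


Each stabilizer generator gives a binary (+1 or -1) measurement outcome.
With 43 independent generators:
Total syndromes = 2^43
= 8796093022208

8796093022208


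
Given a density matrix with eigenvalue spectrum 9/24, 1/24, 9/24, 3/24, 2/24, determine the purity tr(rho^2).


tr(rho^2) = sum of eigenvalues squared
= (9/24)^2 + (1/24)^2 + (9/24)^2 + (3/24)^2 + (2/24)^2
= (81 + 1 + 81 + 9 + 4) / 576
= 176/576
= 0.3056

0.3056


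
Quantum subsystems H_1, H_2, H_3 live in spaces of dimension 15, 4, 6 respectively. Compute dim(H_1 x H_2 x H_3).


dim(H_1 x H_2 x H_3) = 15 * 4 * 6
= 60 * 6
= 360

360


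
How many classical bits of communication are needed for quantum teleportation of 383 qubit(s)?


Quantum teleportation requires 2 classical bits per qubit teleported.
383 qubit(s) -> 2 * 383 = 766 classical bits

766


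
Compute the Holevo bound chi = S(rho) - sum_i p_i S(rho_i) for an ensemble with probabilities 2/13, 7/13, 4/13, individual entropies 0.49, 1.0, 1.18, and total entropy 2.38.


chi = S(rho) - sum_i p_i * S(rho_i)
Weighted entropy = 2/13 * 0.49 + 7/13 * 1.0 + 4/13 * 1.18
= 0.9769
chi = 2.38 - 0.9769
= 1.4031

1.4031


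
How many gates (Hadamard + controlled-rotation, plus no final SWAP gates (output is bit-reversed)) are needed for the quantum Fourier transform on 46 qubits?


Hadamard gates: 46
Controlled rotations: n*(n-1)/2 = 46*45/2 = 1035
SWAP gates: 0 (omitted)
Total = 46 + 1035
= 1081

1081


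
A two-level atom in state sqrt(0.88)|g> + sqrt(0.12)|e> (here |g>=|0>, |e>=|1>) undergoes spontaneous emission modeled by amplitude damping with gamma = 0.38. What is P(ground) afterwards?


For amplitude damping with parameter gamma on state sqrt(a)|0> + sqrt(b)|1>:
alpha^2 = 0.88, beta^2 = 0.12
P(|0>) = alpha^2 + gamma * beta^2
= 0.88 + 0.38 * 0.12
= 0.88 + 0.0456
= 0.9256

0.9256


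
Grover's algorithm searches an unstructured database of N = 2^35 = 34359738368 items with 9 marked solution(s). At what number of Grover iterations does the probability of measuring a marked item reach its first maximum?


After j Grover iterations the success probability is P(j) = sin^2((2j+1)*theta), where sin(theta) = sqrt(k/N).
N = 2^35 = 34359738368, k = 9
sin(theta) = sqrt(k/N) = 1.618438983e-05
theta = arcsin(sqrt(k/N)) = 1.618438983e-05 rad
P(j) reaches its first maximum when (2j+1)*theta is as close as possible to pi/2, i.e. j = round(pi/(4*theta) - 1/2).
pi/(4*theta) - 1/2 = 48527.6294
(For comparison, the common estimate pi/4 * sqrt(N/k) = 48528.1294; the exact maximiser is used here.)
Optimal iterations = 48528

48528


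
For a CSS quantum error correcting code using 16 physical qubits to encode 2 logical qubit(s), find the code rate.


Code rate R = k/n
= 2/16
= 0.1250

0.1250


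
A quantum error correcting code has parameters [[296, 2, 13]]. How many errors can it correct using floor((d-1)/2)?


Code parameters: [[296, 2, 13]], distance d = 13.
Number of correctable errors = floor((d-1)/2)
= floor((13 - 1)/2)
= floor(12/2)
= 6

6


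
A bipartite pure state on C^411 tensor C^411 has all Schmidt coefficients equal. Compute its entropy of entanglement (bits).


For a maximally entangled state in d x d:
S = log2(d) = log2(411)
= 8.6830

8.6830


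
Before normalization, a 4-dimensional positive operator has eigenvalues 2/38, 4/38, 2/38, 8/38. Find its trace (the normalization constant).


tr(M) = sum of eigenvalues
= 2/38 + 4/38 + 2/38 + 8/38
= 16/38
= 0.4211

0.4211


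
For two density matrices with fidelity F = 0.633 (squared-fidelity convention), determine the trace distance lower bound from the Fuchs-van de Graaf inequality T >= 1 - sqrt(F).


Fuchs-van de Graaf (squared-fidelity convention): 1 - sqrt(F) <= T <= sqrt(1 - F).
Lower bound: T >= 1 - sqrt(F)
sqrt(F) = sqrt(0.633) = 0.7956
T >= 1 - 0.7956
T >= 0.2044

0.2044


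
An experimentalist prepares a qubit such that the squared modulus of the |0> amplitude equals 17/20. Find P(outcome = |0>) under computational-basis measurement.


|alpha|^2 = 17/20 = 0.8500
|beta|^2 = 1 - 17/20 = 3/20 = 0.1500
P(|0>) = |alpha|^2 = 0.8500

0.8500


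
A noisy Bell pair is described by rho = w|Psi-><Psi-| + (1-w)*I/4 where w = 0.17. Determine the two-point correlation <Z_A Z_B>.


|Psi-> = (|01> - |10>)/sqrt(2)
For the pure Bell state, <Z_A Z_B> = -1 (Bell-state Pauli correlator).
The maximally-mixed part I/4 has tr(I/4 * P tensor P) = 0 for any traceless Pauli P.
So <Z_A Z_B>_rho = w * (-1) + (1 - w) * 0
= 0.17 * (-1)
= -0.1700

-0.1700


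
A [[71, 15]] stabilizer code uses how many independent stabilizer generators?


For an [[n,k]] stabilizer code:
Number of stabilizer generators = n - k
= 71 - 15
= 56

56


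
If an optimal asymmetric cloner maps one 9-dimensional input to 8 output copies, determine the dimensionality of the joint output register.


Output space = H^(tensor 8) where dim(H) = 9
dim = 9^8
= 81 (after 2 factors)
= 729 (after 3 factors)
= 6561 (after 4 factors)
= 59049 (after 5 factors)
= 531441 (after 6 factors)
= 4782969 (after 7 factors)
= 43046721 (after 8 factors)
= 43046721

43046721


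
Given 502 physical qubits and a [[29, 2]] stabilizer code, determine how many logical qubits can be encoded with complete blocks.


Each code block uses 29 physical qubits for 2 logical qubit(s).
Number of complete blocks = floor(502 / 29) = 17
Logical qubits = 17 * 2
= 34

34


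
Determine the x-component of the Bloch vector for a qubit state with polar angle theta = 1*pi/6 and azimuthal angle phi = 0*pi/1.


theta = 0.5236, phi = 0.0000
r_x = sin(theta)*cos(phi) = 0.5000 * 1.0000
r_x = 0.5000

0.5000


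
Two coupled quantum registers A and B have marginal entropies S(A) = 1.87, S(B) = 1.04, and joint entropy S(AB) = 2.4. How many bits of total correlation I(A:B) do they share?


I(A:B) = S(A) + S(B) - S(AB)
= 1.87 + 1.04 - 2.4
= 0.5100

0.5100


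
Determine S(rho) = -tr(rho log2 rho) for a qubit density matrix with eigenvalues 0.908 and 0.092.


S = -p*log2(p) - (1-p)*log2(1-p)
p = 0.9080, 1-p = 0.0920
= -0.9080 * log2(0.9080) - 0.0920 * log2(0.0920)
= -(-0.1264) - (-0.3167)
= 0.4431

0.4431


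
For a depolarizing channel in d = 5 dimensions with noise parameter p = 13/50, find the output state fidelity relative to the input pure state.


F = (1-p) + p/d
= (1 - 0.2600) + 0.2600/5
= 0.7400 + 0.0520
= 0.7920

0.7920


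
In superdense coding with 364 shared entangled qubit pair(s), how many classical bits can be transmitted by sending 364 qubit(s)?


Superdense coding allows 2 classical bits per shared entangled pair.
364 pair(s) -> 2 * 364 = 728 classical bits

728


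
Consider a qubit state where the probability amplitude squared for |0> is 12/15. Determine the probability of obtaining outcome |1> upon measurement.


|alpha|^2 = 12/15 = 0.8000
|beta|^2 = 1 - 12/15 = 3/15 = 0.2000
P(|1>) = |beta|^2 = 0.2000

0.2000


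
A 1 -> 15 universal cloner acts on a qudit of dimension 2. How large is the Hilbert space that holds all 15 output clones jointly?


Output space = H^(tensor 15) where dim(H) = 2
dim = 2^15
= 4 (after 2 factors)
= 8 (after 3 factors)
= 16 (after 4 factors)
= 32 (after 5 factors)
= 64 (after 6 factors)
= 128 (after 7 factors)
= 256 (after 8 factors)
= 512 (after 9 factors)
= 1024 (after 10 factors)
= 2048 (after 11 factors)
= 4096 (after 12 factors)
= 8192 (after 13 factors)
= 16384 (after 14 factors)
= 32768 (after 15 factors)
= 32768

32768


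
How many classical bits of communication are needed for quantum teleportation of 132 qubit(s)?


Quantum teleportation requires 2 classical bits per qubit teleported.
132 qubit(s) -> 2 * 132 = 264 classical bits

264


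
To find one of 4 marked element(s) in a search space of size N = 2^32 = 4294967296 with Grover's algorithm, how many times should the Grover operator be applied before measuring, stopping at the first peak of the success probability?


After j Grover iterations the success probability is P(j) = sin^2((2j+1)*theta), where sin(theta) = sqrt(k/N).
N = 2^32 = 4294967296, k = 4
sin(theta) = sqrt(k/N) = 3.051757812e-05
theta = arcsin(sqrt(k/N)) = 3.051757813e-05 rad
P(j) reaches its first maximum when (2j+1)*theta is as close as possible to pi/2, i.e. j = round(pi/(4*theta) - 1/2).
pi/(4*theta) - 1/2 = 25735.4270
(For comparison, the common estimate pi/4 * sqrt(N/k) = 25735.9270; the exact maximiser is used here.)
Optimal iterations = 25735

25735


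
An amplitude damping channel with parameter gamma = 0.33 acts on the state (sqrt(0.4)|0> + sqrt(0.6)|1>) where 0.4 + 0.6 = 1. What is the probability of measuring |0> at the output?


For amplitude damping with parameter gamma on state sqrt(a)|0> + sqrt(b)|1>:
alpha^2 = 0.4, beta^2 = 0.6
P(|0>) = alpha^2 + gamma * beta^2
= 0.4 + 0.33 * 0.6
= 0.4 + 0.1980
= 0.5980

0.5980


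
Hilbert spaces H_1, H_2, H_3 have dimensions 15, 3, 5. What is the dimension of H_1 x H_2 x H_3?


dim(H_1 x H_2 x H_3) = 15 * 3 * 5
= 45 * 5
= 225

225


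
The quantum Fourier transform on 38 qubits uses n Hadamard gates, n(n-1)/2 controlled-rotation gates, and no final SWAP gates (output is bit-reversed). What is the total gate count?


Hadamard gates: 38
Controlled rotations: n*(n-1)/2 = 38*37/2 = 703
SWAP gates: 0 (omitted)
Total = 38 + 703
= 741

741


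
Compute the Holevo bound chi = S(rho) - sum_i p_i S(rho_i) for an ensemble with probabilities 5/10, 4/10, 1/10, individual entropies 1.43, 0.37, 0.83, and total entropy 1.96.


chi = S(rho) - sum_i p_i * S(rho_i)
Weighted entropy = 5/10 * 1.43 + 4/10 * 0.37 + 1/10 * 0.83
= 0.9460
chi = 1.96 - 0.9460
= 1.0140

1.0140


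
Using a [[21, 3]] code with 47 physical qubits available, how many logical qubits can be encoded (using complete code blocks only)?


Each code block uses 21 physical qubits for 3 logical qubit(s).
Number of complete blocks = floor(47 / 21) = 2
Logical qubits = 2 * 3
= 6

6


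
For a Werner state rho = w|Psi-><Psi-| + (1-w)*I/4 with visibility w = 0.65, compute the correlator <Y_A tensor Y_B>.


|Psi-> = (|01> - |10>)/sqrt(2)
For the pure Bell state, <Y_A Y_B> = -1 (Bell-state Pauli correlator).
The maximally-mixed part I/4 has tr(I/4 * P tensor P) = 0 for any traceless Pauli P.
So <Y_A Y_B>_rho = w * (-1) + (1 - w) * 0
= 0.65 * (-1)
= -0.6500

-0.6500


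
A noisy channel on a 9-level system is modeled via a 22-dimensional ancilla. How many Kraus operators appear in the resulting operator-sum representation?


Tracing out the environment in an orthonormal basis {|i>_E} gives Kraus operators K_i = <i|_E U |0>_E.
Number of Kraus operators = dim(H_env) = d_env
= 22

22


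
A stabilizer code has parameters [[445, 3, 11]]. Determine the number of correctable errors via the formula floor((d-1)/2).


Code parameters: [[445, 3, 11]], distance d = 11.
Number of correctable errors = floor((d-1)/2)
= floor((11 - 1)/2)
= floor(10/2)
= 5

5


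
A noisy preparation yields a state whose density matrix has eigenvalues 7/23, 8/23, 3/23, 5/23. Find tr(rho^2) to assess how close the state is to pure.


tr(rho^2) = sum of eigenvalues squared
= (7/23)^2 + (8/23)^2 + (3/23)^2 + (5/23)^2
= (49 + 64 + 9 + 25) / 529
= 147/529
= 0.2779

0.2779


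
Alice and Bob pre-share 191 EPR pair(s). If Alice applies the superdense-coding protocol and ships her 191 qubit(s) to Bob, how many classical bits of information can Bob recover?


Superdense coding allows 2 classical bits per shared entangled pair.
191 pair(s) -> 2 * 191 = 382 classical bits

382


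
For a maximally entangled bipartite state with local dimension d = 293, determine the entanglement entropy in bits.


For a maximally entangled state in d x d:
S = log2(d) = log2(293)
= 8.1948

8.1948


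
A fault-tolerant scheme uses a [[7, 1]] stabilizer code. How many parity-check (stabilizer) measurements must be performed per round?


For an [[n,k]] stabilizer code:
Number of stabilizer generators = n - k
= 7 - 1
= 6

6


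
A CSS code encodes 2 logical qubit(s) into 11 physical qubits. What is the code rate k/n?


Code rate R = k/n
= 2/11
= 0.1818

0.1818


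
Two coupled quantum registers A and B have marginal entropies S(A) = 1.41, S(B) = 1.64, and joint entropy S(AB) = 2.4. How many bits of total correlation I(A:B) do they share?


I(A:B) = S(A) + S(B) - S(AB)
= 1.41 + 1.64 - 2.4
= 0.6500

0.6500


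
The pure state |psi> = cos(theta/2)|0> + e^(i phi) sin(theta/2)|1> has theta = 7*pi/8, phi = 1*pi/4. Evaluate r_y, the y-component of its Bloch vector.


theta = 2.7489, phi = 0.7854
r_y = sin(theta)*sin(phi) = 0.3827 * 0.7071
r_y = 0.2706

0.2706


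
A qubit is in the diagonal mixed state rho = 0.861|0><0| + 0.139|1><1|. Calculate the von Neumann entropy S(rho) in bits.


S = -p*log2(p) - (1-p)*log2(1-p)
p = 0.8610, 1-p = 0.1390
= -0.8610 * log2(0.8610) - 0.1390 * log2(0.1390)
= -(-0.1859) - (-0.3957)
= 0.5816

0.5816


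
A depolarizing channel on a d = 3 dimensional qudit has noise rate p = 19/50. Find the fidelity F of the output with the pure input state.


F = (1-p) + p/d
= (1 - 0.3800) + 0.3800/3
= 0.6200 + 0.1267
= 0.7467

0.7467


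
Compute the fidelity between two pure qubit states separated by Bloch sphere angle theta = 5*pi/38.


For states separated by angle theta on Bloch sphere:
F = cos^2(theta/2)
theta = 5*pi/38 = 0.4134
theta/2 = 0.2067
cos(theta/2) = 0.9787
F = 0.9579

0.9579


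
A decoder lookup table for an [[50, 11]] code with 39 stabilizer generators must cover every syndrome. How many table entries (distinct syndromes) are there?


Each stabilizer generator gives a binary (+1 or -1) measurement outcome.
With 39 independent generators:
Total syndromes = 2^39
= 549755813888

549755813888


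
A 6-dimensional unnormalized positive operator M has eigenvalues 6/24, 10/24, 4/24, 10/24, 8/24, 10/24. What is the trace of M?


tr(M) = sum of eigenvalues
= 6/24 + 10/24 + 4/24 + 10/24 + 8/24 + 10/24
= 48/24
= 2.0000

2.0000


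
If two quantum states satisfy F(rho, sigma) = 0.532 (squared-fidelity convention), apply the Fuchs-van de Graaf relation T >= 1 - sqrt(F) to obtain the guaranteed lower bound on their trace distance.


Fuchs-van de Graaf (squared-fidelity convention): 1 - sqrt(F) <= T <= sqrt(1 - F).
Lower bound: T >= 1 - sqrt(F)
sqrt(F) = sqrt(0.532) = 0.7294
T >= 1 - 0.7294
T >= 0.2706

0.2706


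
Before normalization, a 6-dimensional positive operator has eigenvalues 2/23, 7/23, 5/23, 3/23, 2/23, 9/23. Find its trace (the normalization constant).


tr(M) = sum of eigenvalues
= 2/23 + 7/23 + 5/23 + 3/23 + 2/23 + 9/23
= 28/23
= 1.2174

1.2174


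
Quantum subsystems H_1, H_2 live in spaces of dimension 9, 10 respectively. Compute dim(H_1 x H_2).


dim(H_1 x H_2) = 9 * 10
= 90

90


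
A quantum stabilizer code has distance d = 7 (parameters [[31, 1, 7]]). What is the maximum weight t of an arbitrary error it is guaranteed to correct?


Code parameters: [[31, 1, 7]], distance d = 7.
Number of correctable errors = floor((d-1)/2)
= floor((7 - 1)/2)
= floor(6/2)
= 3

3


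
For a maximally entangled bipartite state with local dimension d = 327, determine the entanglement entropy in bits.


For a maximally entangled state in d x d:
S = log2(d) = log2(327)
= 8.3531

8.3531


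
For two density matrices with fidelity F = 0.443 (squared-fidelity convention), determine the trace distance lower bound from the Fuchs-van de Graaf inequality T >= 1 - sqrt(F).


Fuchs-van de Graaf (squared-fidelity convention): 1 - sqrt(F) <= T <= sqrt(1 - F).
Lower bound: T >= 1 - sqrt(F)
sqrt(F) = sqrt(0.443) = 0.6656
T >= 1 - 0.6656
T >= 0.3344

0.3344


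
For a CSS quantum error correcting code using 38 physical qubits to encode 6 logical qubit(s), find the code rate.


Code rate R = k/n
= 6/38
= 0.1579

0.1579


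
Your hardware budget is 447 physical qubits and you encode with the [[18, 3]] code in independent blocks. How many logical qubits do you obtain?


Each code block uses 18 physical qubits for 3 logical qubit(s).
Number of complete blocks = floor(447 / 18) = 24
Logical qubits = 24 * 3
= 72

72


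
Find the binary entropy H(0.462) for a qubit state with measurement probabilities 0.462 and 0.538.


S = -p*log2(p) - (1-p)*log2(1-p)
p = 0.4620, 1-p = 0.5380
= -0.4620 * log2(0.4620) - 0.5380 * log2(0.5380)
= -(-0.5147) - (-0.4811)
= 0.9958

0.9958


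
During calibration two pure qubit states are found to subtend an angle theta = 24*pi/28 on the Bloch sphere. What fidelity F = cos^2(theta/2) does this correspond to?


For states separated by angle theta on Bloch sphere:
F = cos^2(theta/2)
theta = 24*pi/28 = 2.6928
theta/2 = 1.3464
cos(theta/2) = 0.2225
F = 0.0495

0.0495


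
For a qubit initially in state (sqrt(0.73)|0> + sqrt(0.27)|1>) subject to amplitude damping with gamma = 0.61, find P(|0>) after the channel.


For amplitude damping with parameter gamma on state sqrt(a)|0> + sqrt(b)|1>:
alpha^2 = 0.73, beta^2 = 0.27
P(|0>) = alpha^2 + gamma * beta^2
= 0.73 + 0.61 * 0.27
= 0.73 + 0.1647
= 0.8947

0.8947


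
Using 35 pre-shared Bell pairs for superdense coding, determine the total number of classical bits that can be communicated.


Superdense coding allows 2 classical bits per shared entangled pair.
35 pair(s) -> 2 * 35 = 70 classical bits

70


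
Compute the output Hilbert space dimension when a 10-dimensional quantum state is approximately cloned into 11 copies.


Output space = H^(tensor 11) where dim(H) = 10
dim = 10^11
= 100 (after 2 factors)
= 1000 (after 3 factors)
= 10000 (after 4 factors)
= 100000 (after 5 factors)
= 1000000 (after 6 factors)
= 10000000 (after 7 factors)
= 100000000 (after 8 factors)
= 1000000000 (after 9 factors)
= 10000000000 (after 10 factors)
= 100000000000 (after 11 factors)
= 100000000000

100000000000


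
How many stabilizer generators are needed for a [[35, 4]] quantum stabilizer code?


For an [[n,k]] stabilizer code:
Number of stabilizer generators = n - k
= 35 - 4
= 31

31


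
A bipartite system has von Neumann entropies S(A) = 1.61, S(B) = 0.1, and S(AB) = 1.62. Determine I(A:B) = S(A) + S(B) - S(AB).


I(A:B) = S(A) + S(B) - S(AB)
= 1.61 + 0.1 - 1.62
= 0.0900

0.0900


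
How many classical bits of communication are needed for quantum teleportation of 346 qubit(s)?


Quantum teleportation requires 2 classical bits per qubit teleported.
346 qubit(s) -> 2 * 346 = 692 classical bits

692


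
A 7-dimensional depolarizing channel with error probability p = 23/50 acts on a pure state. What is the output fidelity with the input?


F = (1-p) + p/d
= (1 - 0.4600) + 0.4600/7
= 0.5400 + 0.0657
= 0.6057

0.6057


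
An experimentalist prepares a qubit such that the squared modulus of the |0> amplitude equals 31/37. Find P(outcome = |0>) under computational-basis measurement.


|alpha|^2 = 31/37 = 0.8378
|beta|^2 = 1 - 31/37 = 6/37 = 0.1622
P(|0>) = |alpha|^2 = 0.8378

0.8378


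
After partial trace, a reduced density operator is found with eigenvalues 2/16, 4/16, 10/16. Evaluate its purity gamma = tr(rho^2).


tr(rho^2) = sum of eigenvalues squared
= (2/16)^2 + (4/16)^2 + (10/16)^2
= (4 + 16 + 100) / 256
= 120/256
= 0.4688

0.4688


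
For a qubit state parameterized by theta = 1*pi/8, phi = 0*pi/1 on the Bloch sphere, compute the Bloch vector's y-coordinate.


theta = 0.3927, phi = 0.0000
r_y = sin(theta)*sin(phi) = 0.3827 * 0.0000
r_y = 0.0000

0.0000


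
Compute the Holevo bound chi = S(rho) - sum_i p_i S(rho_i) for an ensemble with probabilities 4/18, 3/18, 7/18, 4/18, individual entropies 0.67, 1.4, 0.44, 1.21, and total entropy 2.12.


chi = S(rho) - sum_i p_i * S(rho_i)
Weighted entropy = 4/18 * 0.67 + 3/18 * 1.4 + 7/18 * 0.44 + 4/18 * 1.21
= 0.8222
chi = 2.12 - 0.8222
= 1.2978

1.2978


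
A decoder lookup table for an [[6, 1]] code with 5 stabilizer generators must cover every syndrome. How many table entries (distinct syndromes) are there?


Each stabilizer generator gives a binary (+1 or -1) measurement outcome.
With 5 independent generators:
Total syndromes = 2^5
= 32

32


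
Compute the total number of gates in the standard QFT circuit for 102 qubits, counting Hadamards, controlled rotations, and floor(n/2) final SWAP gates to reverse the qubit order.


Hadamard gates: 102
Controlled rotations: n*(n-1)/2 = 102*101/2 = 5151
SWAP gates: floor(n/2) = floor(102/2) = 51
Total = 102 + 5151 + 51
= 5304

5304


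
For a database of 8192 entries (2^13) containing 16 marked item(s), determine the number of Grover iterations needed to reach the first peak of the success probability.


After j Grover iterations the success probability is P(j) = sin^2((2j+1)*theta), where sin(theta) = sqrt(k/N).
N = 2^13 = 8192, k = 16
sin(theta) = sqrt(k/N) = 0.04419417382
theta = arcsin(sqrt(k/N)) = 0.04420857261 rad
P(j) reaches its first maximum when (2j+1)*theta is as close as possible to pi/2, i.e. j = round(pi/(4*theta) - 1/2).
pi/(4*theta) - 1/2 = 17.2657
(For comparison, the common estimate pi/4 * sqrt(N/k) = 17.7715; the exact maximiser is used here.)
Optimal iterations = 17

17


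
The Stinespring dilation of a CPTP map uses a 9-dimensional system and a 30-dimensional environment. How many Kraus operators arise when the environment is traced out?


Tracing out the environment in an orthonormal basis {|i>_E} gives Kraus operators K_i = <i|_E U |0>_E.
Number of Kraus operators = dim(H_env) = d_env
= 30

30


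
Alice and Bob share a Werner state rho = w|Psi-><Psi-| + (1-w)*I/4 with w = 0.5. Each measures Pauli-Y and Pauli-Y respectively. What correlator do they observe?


|Psi-> = (|01> - |10>)/sqrt(2)
For the pure Bell state, <Y_A Y_B> = -1 (Bell-state Pauli correlator).
The maximally-mixed part I/4 has tr(I/4 * P tensor P) = 0 for any traceless Pauli P.
So <Y_A Y_B>_rho = w * (-1) + (1 - w) * 0
= 0.5 * (-1)
= -0.5000

-0.5000


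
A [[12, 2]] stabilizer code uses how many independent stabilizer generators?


For an [[n,k]] stabilizer code:
Number of stabilizer generators = n - k
= 12 - 2
= 10

10


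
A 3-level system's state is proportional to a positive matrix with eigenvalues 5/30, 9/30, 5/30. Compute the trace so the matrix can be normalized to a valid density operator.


tr(M) = sum of eigenvalues
= 5/30 + 9/30 + 5/30
= 19/30
= 0.6333

0.6333


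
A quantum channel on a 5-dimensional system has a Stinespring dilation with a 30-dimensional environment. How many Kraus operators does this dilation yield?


Tracing out the environment in an orthonormal basis {|i>_E} gives Kraus operators K_i = <i|_E U |0>_E.
Number of Kraus operators = dim(H_env) = d_env
= 30

30


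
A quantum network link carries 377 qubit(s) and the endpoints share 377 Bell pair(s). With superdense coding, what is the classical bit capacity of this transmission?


Superdense coding allows 2 classical bits per shared entangled pair.
377 pair(s) -> 2 * 377 = 754 classical bits

754


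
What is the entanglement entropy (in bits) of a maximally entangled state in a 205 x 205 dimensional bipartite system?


For a maximally entangled state in d x d:
S = log2(d) = log2(205)
= 7.6795

7.6795


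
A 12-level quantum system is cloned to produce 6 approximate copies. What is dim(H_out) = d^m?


Output space = H^(tensor 6) where dim(H) = 12
dim = 12^6
= 144 (after 2 factors)
= 1728 (after 3 factors)
= 20736 (after 4 factors)
= 248832 (after 5 factors)
= 2985984 (after 6 factors)
= 2985984

2985984


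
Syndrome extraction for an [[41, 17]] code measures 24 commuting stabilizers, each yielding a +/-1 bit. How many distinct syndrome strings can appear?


Each stabilizer generator gives a binary (+1 or -1) measurement outcome.
With 24 independent generators:
Total syndromes = 2^24
= 16777216

16777216


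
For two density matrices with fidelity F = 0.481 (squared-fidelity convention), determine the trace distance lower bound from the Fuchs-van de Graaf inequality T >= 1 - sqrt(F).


Fuchs-van de Graaf (squared-fidelity convention): 1 - sqrt(F) <= T <= sqrt(1 - F).
Lower bound: T >= 1 - sqrt(F)
sqrt(F) = sqrt(0.481) = 0.6935
T >= 1 - 0.6935
T >= 0.3065

0.3065


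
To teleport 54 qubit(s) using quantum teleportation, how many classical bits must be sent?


Quantum teleportation requires 2 classical bits per qubit teleported.
54 qubit(s) -> 2 * 54 = 108 classical bits

108


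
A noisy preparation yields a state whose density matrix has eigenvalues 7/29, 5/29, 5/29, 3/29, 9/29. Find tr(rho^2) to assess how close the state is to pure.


tr(rho^2) = sum of eigenvalues squared
= (7/29)^2 + (5/29)^2 + (5/29)^2 + (3/29)^2 + (9/29)^2
= (49 + 25 + 25 + 9 + 81) / 841
= 189/841
= 0.2247

0.2247


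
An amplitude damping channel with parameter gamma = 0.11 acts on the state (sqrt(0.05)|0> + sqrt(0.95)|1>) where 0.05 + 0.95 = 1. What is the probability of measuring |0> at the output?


For amplitude damping with parameter gamma on state sqrt(a)|0> + sqrt(b)|1>:
alpha^2 = 0.05, beta^2 = 0.95
P(|0>) = alpha^2 + gamma * beta^2
= 0.05 + 0.11 * 0.95
= 0.05 + 0.1045
= 0.1545

0.1545


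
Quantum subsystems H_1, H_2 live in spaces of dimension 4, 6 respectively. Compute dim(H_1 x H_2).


dim(H_1 x H_2) = 4 * 6
= 24

24


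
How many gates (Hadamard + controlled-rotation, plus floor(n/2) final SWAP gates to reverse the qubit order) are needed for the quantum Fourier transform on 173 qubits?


Hadamard gates: 173
Controlled rotations: n*(n-1)/2 = 173*172/2 = 14878
SWAP gates: floor(n/2) = floor(173/2) = 86
Total = 173 + 14878 + 86
= 15137

15137


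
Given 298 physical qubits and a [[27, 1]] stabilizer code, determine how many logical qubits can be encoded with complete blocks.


Each code block uses 27 physical qubits for 1 logical qubit(s).
Number of complete blocks = floor(298 / 27) = 11
Logical qubits = 11 * 1
= 11

11


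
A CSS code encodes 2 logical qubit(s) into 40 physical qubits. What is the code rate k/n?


Code rate R = k/n
= 2/40
= 0.0500

0.0500


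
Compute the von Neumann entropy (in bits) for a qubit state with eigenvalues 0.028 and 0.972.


S = -p*log2(p) - (1-p)*log2(1-p)
p = 0.0280, 1-p = 0.9720
= -0.0280 * log2(0.0280) - 0.9720 * log2(0.9720)
= -(-0.1444) - (-0.0398)
= 0.1843

0.1843


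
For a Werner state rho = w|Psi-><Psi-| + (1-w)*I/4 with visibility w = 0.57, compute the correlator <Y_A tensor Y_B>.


|Psi-> = (|01> - |10>)/sqrt(2)
For the pure Bell state, <Y_A Y_B> = -1 (Bell-state Pauli correlator).
The maximally-mixed part I/4 has tr(I/4 * P tensor P) = 0 for any traceless Pauli P.
So <Y_A Y_B>_rho = w * (-1) + (1 - w) * 0
= 0.57 * (-1)
= -0.5700

-0.5700


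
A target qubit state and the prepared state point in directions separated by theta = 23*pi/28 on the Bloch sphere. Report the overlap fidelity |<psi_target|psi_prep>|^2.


For states separated by angle theta on Bloch sphere:
F = cos^2(theta/2)
theta = 23*pi/28 = 2.5806
theta/2 = 1.2903
cos(theta/2) = 0.2768
F = 0.0766

0.0766


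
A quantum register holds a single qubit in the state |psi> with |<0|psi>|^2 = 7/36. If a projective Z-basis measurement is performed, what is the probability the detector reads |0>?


|alpha|^2 = 7/36 = 0.1944
|beta|^2 = 1 - 7/36 = 29/36 = 0.8056
P(|0>) = |alpha|^2 = 0.1944

0.1944


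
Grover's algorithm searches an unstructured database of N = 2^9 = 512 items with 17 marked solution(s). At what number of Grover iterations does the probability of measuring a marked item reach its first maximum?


After j Grover iterations the success probability is P(j) = sin^2((2j+1)*theta), where sin(theta) = sqrt(k/N).
N = 2^9 = 512, k = 17
sin(theta) = sqrt(k/N) = 0.1822172467
theta = arcsin(sqrt(k/N)) = 0.1832409814 rad
P(j) reaches its first maximum when (2j+1)*theta is as close as possible to pi/2, i.e. j = round(pi/(4*theta) - 1/2).
pi/(4*theta) - 1/2 = 3.7861
(For comparison, the common estimate pi/4 * sqrt(N/k) = 4.3102; the exact maximiser is used here.)
Optimal iterations = 4

4


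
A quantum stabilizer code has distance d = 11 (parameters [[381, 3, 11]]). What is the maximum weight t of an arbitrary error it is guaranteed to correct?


Code parameters: [[381, 3, 11]], distance d = 11.
Number of correctable errors = floor((d-1)/2)
= floor((11 - 1)/2)
= floor(10/2)
= 5

5


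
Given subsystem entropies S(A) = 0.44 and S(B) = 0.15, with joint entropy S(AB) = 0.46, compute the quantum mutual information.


I(A:B) = S(A) + S(B) - S(AB)
= 0.44 + 0.15 - 0.46
= 0.1300

0.1300


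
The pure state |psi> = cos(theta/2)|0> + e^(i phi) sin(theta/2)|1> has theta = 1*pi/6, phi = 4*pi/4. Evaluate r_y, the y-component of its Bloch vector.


theta = 0.5236, phi = 3.1416
r_y = sin(theta)*sin(phi) = 0.5000 * 0.0000
r_y = 0.0000

0.0000


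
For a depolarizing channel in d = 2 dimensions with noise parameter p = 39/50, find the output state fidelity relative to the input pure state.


F = (1-p) + p/d
= (1 - 0.7800) + 0.7800/2
= 0.2200 + 0.3900
= 0.6100

0.6100


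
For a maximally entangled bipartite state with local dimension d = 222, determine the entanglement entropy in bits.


For a maximally entangled state in d x d:
S = log2(d) = log2(222)
= 7.7944

7.7944


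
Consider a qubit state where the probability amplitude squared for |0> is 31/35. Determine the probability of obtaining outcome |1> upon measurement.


|alpha|^2 = 31/35 = 0.8857
|beta|^2 = 1 - 31/35 = 4/35 = 0.1143
P(|1>) = |beta|^2 = 0.1143

0.1143


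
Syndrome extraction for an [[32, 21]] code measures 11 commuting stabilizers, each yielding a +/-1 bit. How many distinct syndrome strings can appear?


Each stabilizer generator gives a binary (+1 or -1) measurement outcome.
With 11 independent generators:
Total syndromes = 2^11
= 2048

2048


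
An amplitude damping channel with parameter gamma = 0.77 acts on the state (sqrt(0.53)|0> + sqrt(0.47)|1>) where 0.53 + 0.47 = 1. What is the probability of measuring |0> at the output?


For amplitude damping with parameter gamma on state sqrt(a)|0> + sqrt(b)|1>:
alpha^2 = 0.53, beta^2 = 0.47
P(|0>) = alpha^2 + gamma * beta^2
= 0.53 + 0.77 * 0.47
= 0.53 + 0.3619
= 0.8919

0.8919


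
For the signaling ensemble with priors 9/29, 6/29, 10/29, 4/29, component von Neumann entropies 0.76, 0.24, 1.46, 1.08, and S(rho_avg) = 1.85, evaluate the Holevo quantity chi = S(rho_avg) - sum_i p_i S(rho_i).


chi = S(rho) - sum_i p_i * S(rho_i)
Weighted entropy = 9/29 * 0.76 + 6/29 * 0.24 + 10/29 * 1.46 + 4/29 * 1.08
= 0.9379
chi = 1.85 - 0.9379
= 0.9121

0.9121


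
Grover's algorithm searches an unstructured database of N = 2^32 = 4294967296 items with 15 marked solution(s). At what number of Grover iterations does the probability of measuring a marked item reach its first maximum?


After j Grover iterations the success probability is P(j) = sin^2((2j+1)*theta), where sin(theta) = sqrt(k/N).
N = 2^32 = 4294967296, k = 15
sin(theta) = sqrt(k/N) = 5.909703592e-05
theta = arcsin(sqrt(k/N)) = 5.909703596e-05 rad
P(j) reaches its first maximum when (2j+1)*theta is as close as possible to pi/2, i.e. j = round(pi/(4*theta) - 1/2).
pi/(4*theta) - 1/2 = 13289.4756
(For comparison, the common estimate pi/4 * sqrt(N/k) = 13289.9756; the exact maximiser is used here.)
Optimal iterations = 13289

13289


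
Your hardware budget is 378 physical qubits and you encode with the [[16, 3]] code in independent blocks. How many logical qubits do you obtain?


Each code block uses 16 physical qubits for 3 logical qubit(s).
Number of complete blocks = floor(378 / 16) = 23
Logical qubits = 23 * 3
= 69

69


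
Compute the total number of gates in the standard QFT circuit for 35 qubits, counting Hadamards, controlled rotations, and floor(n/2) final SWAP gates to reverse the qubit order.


Hadamard gates: 35
Controlled rotations: n*(n-1)/2 = 35*34/2 = 595
SWAP gates: floor(n/2) = floor(35/2) = 17
Total = 35 + 595 + 17
= 647

647


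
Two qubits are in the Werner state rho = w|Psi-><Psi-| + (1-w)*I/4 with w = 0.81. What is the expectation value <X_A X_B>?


|Psi-> = (|01> - |10>)/sqrt(2)
For the pure Bell state, <X_A X_B> = -1 (Bell-state Pauli correlator).
The maximally-mixed part I/4 has tr(I/4 * P tensor P) = 0 for any traceless Pauli P.
So <X_A X_B>_rho = w * (-1) + (1 - w) * 0
= 0.81 * (-1)
= -0.8100

-0.8100


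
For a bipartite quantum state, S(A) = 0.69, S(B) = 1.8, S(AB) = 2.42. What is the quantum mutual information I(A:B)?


I(A:B) = S(A) + S(B) - S(AB)
= 0.69 + 1.8 - 2.42
= 0.0700

0.0700


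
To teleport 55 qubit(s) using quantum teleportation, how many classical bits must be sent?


Quantum teleportation requires 2 classical bits per qubit teleported.
55 qubit(s) -> 2 * 55 = 110 classical bits

110


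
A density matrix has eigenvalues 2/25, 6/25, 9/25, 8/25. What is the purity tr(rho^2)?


tr(rho^2) = sum of eigenvalues squared
= (2/25)^2 + (6/25)^2 + (9/25)^2 + (8/25)^2
= (4 + 36 + 81 + 64) / 625
= 185/625
= 0.2960

0.2960


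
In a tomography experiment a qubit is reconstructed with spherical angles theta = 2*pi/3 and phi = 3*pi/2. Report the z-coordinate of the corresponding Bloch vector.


theta = 2.0944, phi = 4.7124
r_z = cos(theta) = -0.5000

-0.5000


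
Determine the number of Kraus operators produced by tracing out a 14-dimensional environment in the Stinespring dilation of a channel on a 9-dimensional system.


Tracing out the environment in an orthonormal basis {|i>_E} gives Kraus operators K_i = <i|_E U |0>_E.
Number of Kraus operators = dim(H_env) = d_env
= 14

14


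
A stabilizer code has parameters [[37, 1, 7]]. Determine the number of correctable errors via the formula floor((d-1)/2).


Code parameters: [[37, 1, 7]], distance d = 7.
Number of correctable errors = floor((d-1)/2)
= floor((7 - 1)/2)
= floor(6/2)
= 3

3


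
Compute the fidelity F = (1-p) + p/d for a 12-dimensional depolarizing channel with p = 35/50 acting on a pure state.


F = (1-p) + p/d
= (1 - 0.7000) + 0.7000/12
= 0.3000 + 0.0583
= 0.3583

0.3583


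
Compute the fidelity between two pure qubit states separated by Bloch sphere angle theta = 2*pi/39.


For states separated by angle theta on Bloch sphere:
F = cos^2(theta/2)
theta = 2*pi/39 = 0.1611
theta/2 = 0.0806
cos(theta/2) = 0.9968
F = 0.9935

0.9935


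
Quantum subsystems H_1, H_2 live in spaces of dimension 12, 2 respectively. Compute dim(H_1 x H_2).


dim(H_1 x H_2) = 12 * 2
= 24

24


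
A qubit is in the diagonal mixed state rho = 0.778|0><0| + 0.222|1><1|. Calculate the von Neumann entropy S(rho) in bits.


S = -p*log2(p) - (1-p)*log2(1-p)
p = 0.7780, 1-p = 0.2220
= -0.7780 * log2(0.7780) - 0.2220 * log2(0.2220)
= -(-0.2818) - (-0.4820)
= 0.7638

0.7638


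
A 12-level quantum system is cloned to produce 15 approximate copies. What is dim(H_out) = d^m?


Output space = H^(tensor 15) where dim(H) = 12
dim = 12^15
= 144 (after 2 factors)
= 1728 (after 3 factors)
= 20736 (after 4 factors)
= 248832 (after 5 factors)
= 2985984 (after 6 factors)
= 35831808 (after 7 factors)
= 429981696 (after 8 factors)
= 5159780352 (after 9 factors)
= 61917364224 (after 10 factors)
= 743008370688 (after 11 factors)
= 8916100448256 (after 12 factors)
= 106993205379072 (after 13 factors)
= 1283918464548864 (after 14 factors)
= 15407021574586368 (after 15 factors)
= 15407021574586368

15407021574586368


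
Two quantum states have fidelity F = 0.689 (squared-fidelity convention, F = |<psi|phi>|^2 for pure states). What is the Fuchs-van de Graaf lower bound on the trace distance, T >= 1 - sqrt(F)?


Fuchs-van de Graaf (squared-fidelity convention): 1 - sqrt(F) <= T <= sqrt(1 - F).
Lower bound: T >= 1 - sqrt(F)
sqrt(F) = sqrt(0.689) = 0.8301
T >= 1 - 0.8301
T >= 0.1699

0.1699


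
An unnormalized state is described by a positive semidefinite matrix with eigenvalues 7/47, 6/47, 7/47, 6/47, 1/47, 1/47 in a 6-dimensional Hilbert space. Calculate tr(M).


tr(M) = sum of eigenvalues
= 7/47 + 6/47 + 7/47 + 6/47 + 1/47 + 1/47
= 28/47
= 0.5957

0.5957


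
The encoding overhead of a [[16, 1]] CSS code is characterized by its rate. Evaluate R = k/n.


Code rate R = k/n
= 1/16
= 0.0625

0.0625


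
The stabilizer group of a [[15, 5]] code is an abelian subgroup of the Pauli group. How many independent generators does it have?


For an [[n,k]] stabilizer code:
Number of stabilizer generators = n - k
= 15 - 5
= 10

10


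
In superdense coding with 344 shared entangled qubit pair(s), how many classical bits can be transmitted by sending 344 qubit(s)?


Superdense coding allows 2 classical bits per shared entangled pair.
344 pair(s) -> 2 * 344 = 688 classical bits

688


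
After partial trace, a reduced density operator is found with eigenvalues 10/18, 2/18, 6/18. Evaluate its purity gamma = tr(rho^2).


tr(rho^2) = sum of eigenvalues squared
= (10/18)^2 + (2/18)^2 + (6/18)^2
= (100 + 4 + 36) / 324
= 140/324
= 0.4321

0.4321
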